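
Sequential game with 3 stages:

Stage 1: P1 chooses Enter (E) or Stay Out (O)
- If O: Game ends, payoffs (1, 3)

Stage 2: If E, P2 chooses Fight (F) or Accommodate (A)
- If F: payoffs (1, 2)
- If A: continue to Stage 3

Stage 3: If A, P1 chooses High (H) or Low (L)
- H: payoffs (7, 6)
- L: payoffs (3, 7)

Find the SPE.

SPE: (E, A, H); Outcome (7, 6)

Work:
Stage 3: P1 chooses H (7 vs 3)
Stage 2: P2: F->2, A->6 (anticipating H). Choose A
Stage 1: P1: O->1, E->7 (anticipating A, H). Choose E
SPE path: E -> A -> H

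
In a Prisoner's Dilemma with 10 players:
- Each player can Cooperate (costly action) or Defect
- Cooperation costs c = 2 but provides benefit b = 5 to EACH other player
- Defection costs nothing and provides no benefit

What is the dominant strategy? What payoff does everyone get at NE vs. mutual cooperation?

Dominant: Defect; NE payoff = 0; Coop payoff = 43

Work:
Defect dominates (saves cost c = 2, benefit to others is external)
NE: All defect → everyone gets 0
If all cooperate: each receives (9)×5 - 2 = 43
Social dilemma: 43 > 0 but NE gives 0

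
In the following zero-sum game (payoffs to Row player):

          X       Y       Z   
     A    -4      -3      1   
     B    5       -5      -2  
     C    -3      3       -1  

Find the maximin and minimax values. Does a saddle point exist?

Maximin = -3, Minimax = 1, Saddle: False

Work:
Row minimums: [-4, -5, -3] → maximin = -3
Column maximums: [5, 3, 1] → minimax = 1
No saddle point (maximin ≠ minimax). Mixed strategy needed.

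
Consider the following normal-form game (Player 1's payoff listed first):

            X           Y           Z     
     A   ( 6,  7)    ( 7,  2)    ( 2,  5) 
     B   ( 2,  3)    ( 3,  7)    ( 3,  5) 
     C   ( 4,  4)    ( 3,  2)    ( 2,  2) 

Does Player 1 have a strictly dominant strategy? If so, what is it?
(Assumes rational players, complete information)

No strictly dominant strategy exists for Player 1

Work:
A strategy strictly dominates another if it gives a strictly higher payoff against every opponent action. Compare each pair of P1's strategies column-by-column:
  A vs B: [6 vs 2, 7 vs 3, 2 vs 3] → A does not strictly dominate B (column Z: 2 ≤ 3)
  A vs C: [6 vs 4, 7 vs 3, 2 vs 2] → A does not strictly dominate C (column Z: 2 ≤ 2)
  B vs A: [2 vs 6, 3 vs 7, 3 vs 2] → B does not strictly dominate A (column X: 2 ≤ 6)
  B vs C: [2 vs 4, 3 vs 3, 3 vs 2] → B does not strictly dominate C (column X: 2 ≤ 4)
  C vs A: [4 vs 6, 3 vs 7, 2 vs 2] → C does not strictly dominate A (column X: 4 ≤ 6)
  C vs B: [4 vs 2, 3 vs 3, 2 vs 3] → C does not strictly dominate B (column Y: 3 ≤ 3)
No single strategy strictly dominates all others → no strictly dominant strategy.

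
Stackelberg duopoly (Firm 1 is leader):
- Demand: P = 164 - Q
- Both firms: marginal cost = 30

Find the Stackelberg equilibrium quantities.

q₁* (leader) = 67.0, q₂* (follower) = 33.5

Work:
Follower's reaction: q₂ = (a - c - q₁)/2
Leader substitutes: π₁ = q₁·(a - q₁ - (a-c-q₁)/2 - c)
FOC: q₁* = (164 - 30)/2 = 67.00
Then: q₂* = (164 - 30 - 67.0)/2 = 33.50
Leader has first-mover advantage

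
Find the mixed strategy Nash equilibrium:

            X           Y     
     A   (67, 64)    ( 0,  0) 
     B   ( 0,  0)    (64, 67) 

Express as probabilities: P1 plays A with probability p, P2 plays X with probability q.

p = 0.5115, q = 0.4885

Work:
Find probabilities that make opponent indifferent:
P2 chooses q to make P1 indifferent between A and B
P1 chooses p to make P2 indifferent between X and Y
Mixed NE: P1 plays (A: 0.5115, B: 0.4885), P2 plays (X: 0.4885, Y: 0.5115)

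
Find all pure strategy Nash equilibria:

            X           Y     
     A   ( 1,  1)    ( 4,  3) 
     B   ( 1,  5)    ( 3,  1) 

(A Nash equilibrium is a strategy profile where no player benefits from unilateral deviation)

Nash equilibrium: (A, Y), (B, X)

Work:
Best responses:
  P1 vs X: payoffs [1, 1] → best response A/B (payoff 1)
  P1 vs Y: payoffs [4, 3] → best response A (payoff 4)
  P2 vs A: payoffs [1, 3] → best response Y (payoff 3)
  P2 vs B: payoffs [5, 1] → best response X (payoff 5)
Mutual best responses: (A,Y), (B,X) → Nash equilibria.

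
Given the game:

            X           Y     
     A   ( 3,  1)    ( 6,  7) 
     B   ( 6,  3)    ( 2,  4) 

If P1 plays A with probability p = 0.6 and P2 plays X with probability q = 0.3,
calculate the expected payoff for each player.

E[P1] = 4.34, E[P2] = 4.6

Work:
E[P1] = p·q·π₁(A,X) + p·(1-q)·π₁(A,Y) + (1-p)·q·π₁(B,X) + (1-p)·(1-q)·π₁(B,Y)
= 0.6·0.3·3 + 0.6·0.7·6 + 0.4·0.3·6 + 0.4·0.7·2
= 4.34

E[P2] = 4.6 (similar calculation)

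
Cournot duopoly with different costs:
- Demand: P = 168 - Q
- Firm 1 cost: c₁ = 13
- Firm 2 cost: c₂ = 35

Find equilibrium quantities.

q₁* = 59.0, q₂* = 37.0

Work:
Reaction: q₁ = (168 - 13 - q₂)/2
Reaction: q₂ = (168 - 35 - q₁)/2
Solve simultaneously:
q₁* = (168 - 2×13 + 35)/3 = 59.0
q₂* = (168 - 2×35 + 13)/3 = 37.0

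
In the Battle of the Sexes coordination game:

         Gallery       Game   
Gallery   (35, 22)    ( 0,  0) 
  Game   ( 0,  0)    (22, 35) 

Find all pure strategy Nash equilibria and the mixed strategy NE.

Pure NE: (Gallery, Gallery) and (Game, Game); Mixed NE: p = 0.614, q = 0.386

Work:
Check pure NE:
(Gallery, Gallery): (35, 22) - no unilateral deviation beneficial
(Game, Game): (22, 35) - no unilateral deviation beneficial
Mixed NE: P1 plays Gallery with p = 0.614, P2 plays Gallery with q = 0.386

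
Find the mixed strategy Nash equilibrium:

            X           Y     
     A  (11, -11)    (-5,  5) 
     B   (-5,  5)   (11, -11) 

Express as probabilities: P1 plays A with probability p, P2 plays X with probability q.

p = 0.5, q = 0.5

Work:
Find probabilities that make opponent indifferent:
P2 chooses q to make P1 indifferent between A and B
P1 chooses p to make P2 indifferent between X and Y
Mixed NE: P1 plays (A: 0.5, B: 0.5), P2 plays (X: 0.5, Y: 0.5)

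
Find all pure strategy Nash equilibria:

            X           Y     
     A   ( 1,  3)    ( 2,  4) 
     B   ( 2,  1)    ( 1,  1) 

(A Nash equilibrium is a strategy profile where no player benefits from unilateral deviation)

Nash equilibrium: (A, Y), (B, X)

Work:
Best responses:
  P1 vs X: payoffs [1, 2] → best response B (payoff 2)
  P1 vs Y: payoffs [2, 1] → best response A (payoff 2)
  P2 vs A: payoffs [3, 4] → best response Y (payoff 4)
  P2 vs B: payoffs [1, 1] → best response X/Y (payoff 1)
Mutual best responses: (A,Y), (B,X) → Nash equilibria.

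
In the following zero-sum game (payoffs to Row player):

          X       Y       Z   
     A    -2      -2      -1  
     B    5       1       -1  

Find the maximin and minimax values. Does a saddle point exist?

Maximin = -1, Minimax = -1, Saddle: True

Work:
Row minimums: [-2, -1] → maximin = -1
Column maximums: [5, 1, -1] → minimax = -1
Saddle point exists! Game value = -1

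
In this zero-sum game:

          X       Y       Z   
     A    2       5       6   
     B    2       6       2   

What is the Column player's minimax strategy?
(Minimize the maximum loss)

Column should play X, value = 2

Work:
Column player minimizes Row's maximum payoff:
Column X: max payoff to Row = 2
Column Y: max payoff to Row = 6
Column Z: max payoff to Row = 6
Minimum is 2, achieved by column X.
Minimax strategy: X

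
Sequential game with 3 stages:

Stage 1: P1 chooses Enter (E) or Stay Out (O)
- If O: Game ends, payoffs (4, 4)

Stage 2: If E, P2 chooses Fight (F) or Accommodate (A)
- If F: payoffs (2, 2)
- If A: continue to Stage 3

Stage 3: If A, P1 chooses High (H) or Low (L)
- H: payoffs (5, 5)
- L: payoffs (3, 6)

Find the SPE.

SPE: (E, A, H); Outcome (5, 5)

Work:
Stage 3: P1 chooses H (5 vs 3)
Stage 2: P2: F->2, A->5 (anticipating H). Choose A
Stage 1: P1: O->4, E->5 (anticipating A, H). Choose E
SPE path: E -> A -> H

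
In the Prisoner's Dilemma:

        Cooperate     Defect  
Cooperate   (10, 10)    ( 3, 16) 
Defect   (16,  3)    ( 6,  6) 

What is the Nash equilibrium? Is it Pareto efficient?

(Defect, Defect) is NE; not Pareto efficient

Work:
Defect dominates Cooperate for both players:
If P2 cooperates: Defect (16) > Cooperate (10)
If P2 defects: Defect (6) > Cooperate (3)
NE: (Defect, Defect) with payoff (6, 6)
But (Cooperate, Cooperate) = (10, 10) Pareto dominates (6, 6)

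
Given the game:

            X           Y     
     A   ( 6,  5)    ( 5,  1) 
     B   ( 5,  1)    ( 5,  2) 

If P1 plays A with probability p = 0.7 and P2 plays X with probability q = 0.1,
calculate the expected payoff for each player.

E[P1] = 5.07, E[P2] = 1.55

Work:
E[P1] = p·q·π₁(A,X) + p·(1-q)·π₁(A,Y) + (1-p)·q·π₁(B,X) + (1-p)·(1-q)·π₁(B,Y)
= 0.7·0.1·6 + 0.7·0.9·5 + 0.3·0.1·5 + 0.3·0.9·5
= 5.07

E[P2] = 1.55 (similar calculation)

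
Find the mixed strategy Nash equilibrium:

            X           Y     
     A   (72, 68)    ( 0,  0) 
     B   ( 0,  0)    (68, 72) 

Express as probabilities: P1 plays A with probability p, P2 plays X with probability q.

p = 0.5143, q = 0.4857

Work:
Find probabilities that make opponent indifferent:
P2 chooses q to make P1 indifferent between A and B
P1 chooses p to make P2 indifferent between X and Y
Mixed NE: P1 plays (A: 0.5143, B: 0.4857), P2 plays (X: 0.4857, Y: 0.5143)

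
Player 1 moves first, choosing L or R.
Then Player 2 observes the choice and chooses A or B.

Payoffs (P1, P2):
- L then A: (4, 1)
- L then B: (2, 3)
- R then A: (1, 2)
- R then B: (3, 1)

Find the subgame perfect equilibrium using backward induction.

P1 plays L, P2 plays B after L and A after R; Payoff (2, 3)

Work:
Backward induction:
After L: P2 chooses B → P1 gets 2
After R: P2 chooses A → P1 gets 1
P1 chooses L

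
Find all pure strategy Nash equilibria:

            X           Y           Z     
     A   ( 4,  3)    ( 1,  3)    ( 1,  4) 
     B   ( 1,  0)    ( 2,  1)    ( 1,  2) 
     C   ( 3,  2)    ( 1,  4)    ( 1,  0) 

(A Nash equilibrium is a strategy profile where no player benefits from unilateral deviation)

Nash equilibrium: (A, Z), (B, Z)

Work:
Best responses:
  P1 vs X: payoffs [4, 1, 3] → best response A (payoff 4)
  P1 vs Y: payoffs [1, 2, 1] → best response B (payoff 2)
  P1 vs Z: payoffs [1, 1, 1] → best response A/B/C (payoff 1)
  P2 vs A: payoffs [3, 3, 4] → best response Z (payoff 4)
  P2 vs B: payoffs [0, 1, 2] → best response Z (payoff 2)
  P2 vs C: payoffs [2, 4, 0] → best response Y (payoff 4)
Mutual best responses: (A,Z), (B,Z) → Nash equilibria.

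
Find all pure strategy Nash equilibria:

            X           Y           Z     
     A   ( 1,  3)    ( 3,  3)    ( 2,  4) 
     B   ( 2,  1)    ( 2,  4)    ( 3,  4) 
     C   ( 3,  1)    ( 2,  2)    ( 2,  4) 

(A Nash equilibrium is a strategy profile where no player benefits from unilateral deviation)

Nash equilibrium: (B, Z)

Work:
Best responses:
  P1 vs X: payoffs [1, 2, 3] → best response C (payoff 3)
  P1 vs Y: payoffs [3, 2, 2] → best response A (payoff 3)
  P1 vs Z: payoffs [2, 3, 2] → best response B (payoff 3)
  P2 vs A: payoffs [3, 3, 4] → best response Z (payoff 4)
  P2 vs B: payoffs [1, 4, 4] → best response Y/Z (payoff 4)
  P2 vs C: payoffs [1, 2, 4] → best response Z (payoff 4)
Mutual best responses: (B,Z) → Nash equilibria.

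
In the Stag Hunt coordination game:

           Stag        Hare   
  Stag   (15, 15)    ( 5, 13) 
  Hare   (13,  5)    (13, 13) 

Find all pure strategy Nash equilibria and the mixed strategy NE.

Pure NE: (Stag, Stag) and (Hare, Hare); Mixed NE: p = 0.8, q = 0.8

Work:
Check pure NE:
(Stag, Stag): (15, 15) - no unilateral deviation beneficial
(Hare, Hare): (13, 13) - no unilateral deviation beneficial
Mixed NE: P1 plays Stag with p = 0.8, P2 plays Stag with q = 0.8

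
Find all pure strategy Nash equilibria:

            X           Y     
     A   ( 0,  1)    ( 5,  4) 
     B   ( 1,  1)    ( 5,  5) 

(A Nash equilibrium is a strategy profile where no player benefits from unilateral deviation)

Nash equilibrium: (A, Y), (B, Y)

Work:
Best responses:
  P1 vs X: payoffs [0, 1] → best response B (payoff 1)
  P1 vs Y: payoffs [5, 5] → best response A/B (payoff 5)
  P2 vs A: payoffs [1, 4] → best response Y (payoff 4)
  P2 vs B: payoffs [1, 5] → best response Y (payoff 5)
Mutual best responses: (A,Y), (B,Y) → Nash equilibria.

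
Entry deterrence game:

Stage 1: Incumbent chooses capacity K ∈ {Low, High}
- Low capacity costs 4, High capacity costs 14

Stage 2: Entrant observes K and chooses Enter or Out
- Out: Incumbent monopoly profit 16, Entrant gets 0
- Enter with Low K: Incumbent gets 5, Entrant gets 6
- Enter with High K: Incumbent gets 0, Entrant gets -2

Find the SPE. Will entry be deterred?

SPE: (High, Enter|Low, Out|High); Entry deterred. Incumbent net profit = 2

Work:
After Low K: Entrant enters (6 > 0)
After High K: Entrant stays out (-2 < 0)
Incumbent: Low → 5−4=1, High → 16−14=2
Incumbent chooses High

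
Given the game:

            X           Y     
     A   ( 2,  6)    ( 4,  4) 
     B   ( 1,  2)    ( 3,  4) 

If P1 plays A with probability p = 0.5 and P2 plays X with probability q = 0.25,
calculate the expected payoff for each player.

E[P1] = 3.0, E[P2] = 4.0

Work:
E[P1] = p·q·π₁(A,X) + p·(1-q)·π₁(A,Y) + (1-p)·q·π₁(B,X) + (1-p)·(1-q)·π₁(B,Y)
= 0.5·0.25·2 + 0.5·0.75·4 + 0.5·0.25·1 + 0.5·0.75·3
= 3.0

E[P2] = 4.0 (similar calculation)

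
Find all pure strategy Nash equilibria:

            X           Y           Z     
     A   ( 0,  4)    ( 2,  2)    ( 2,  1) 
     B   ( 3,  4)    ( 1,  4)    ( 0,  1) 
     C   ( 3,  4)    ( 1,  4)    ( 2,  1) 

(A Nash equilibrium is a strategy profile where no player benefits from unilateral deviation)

Nash equilibrium: (B, X), (C, X)

Work:
Best responses:
  P1 vs X: payoffs [0, 3, 3] → best response B/C (payoff 3)
  P1 vs Y: payoffs [2, 1, 1] → best response A (payoff 2)
  P1 vs Z: payoffs [2, 0, 2] → best response A/C (payoff 2)
  P2 vs A: payoffs [4, 2, 1] → best response X (payoff 4)
  P2 vs B: payoffs [4, 4, 1] → best response X/Y (payoff 4)
  P2 vs C: payoffs [4, 4, 1] → best response X/Y (payoff 4)
Mutual best responses: (B,X), (C,X) → Nash equilibria.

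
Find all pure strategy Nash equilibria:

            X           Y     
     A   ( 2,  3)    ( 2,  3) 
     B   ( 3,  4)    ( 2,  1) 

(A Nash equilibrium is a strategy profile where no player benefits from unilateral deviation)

Nash equilibrium: (A, Y), (B, X)

Work:
Best responses:
  P1 vs X: payoffs [2, 3] → best response B (payoff 3)
  P1 vs Y: payoffs [2, 2] → best response A/B (payoff 2)
  P2 vs A: payoffs [3, 3] → best response X/Y (payoff 3)
  P2 vs B: payoffs [4, 1] → best response X (payoff 4)
Mutual best responses: (A,Y), (B,X) → Nash equilibria.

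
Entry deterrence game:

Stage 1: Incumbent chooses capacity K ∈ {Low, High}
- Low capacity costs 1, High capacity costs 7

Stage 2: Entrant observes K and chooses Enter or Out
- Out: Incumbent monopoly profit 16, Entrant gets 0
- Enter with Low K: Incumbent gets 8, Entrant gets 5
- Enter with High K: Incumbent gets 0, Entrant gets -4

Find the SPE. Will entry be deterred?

SPE: (High, Enter|Low, Out|High); Entry deterred. Incumbent net profit = 9

Work:
After Low K: Entrant enters (5 > 0)
After High K: Entrant stays out (-4 < 0)
Incumbent: Low → 8−1=7, High → 16−7=9
Incumbent chooses High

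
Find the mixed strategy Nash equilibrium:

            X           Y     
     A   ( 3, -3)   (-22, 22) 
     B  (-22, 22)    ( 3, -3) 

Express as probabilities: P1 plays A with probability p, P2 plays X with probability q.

p = 0.5, q = 0.5

Work:
Find probabilities that make opponent indifferent:
P2 chooses q to make P1 indifferent between A and B
P1 chooses p to make P2 indifferent between X and Y
Mixed NE: P1 plays (A: 0.5, B: 0.5), P2 plays (X: 0.5, Y: 0.5)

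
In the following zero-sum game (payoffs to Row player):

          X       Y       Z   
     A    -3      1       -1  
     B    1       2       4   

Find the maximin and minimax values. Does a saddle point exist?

Maximin = 1, Minimax = 1, Saddle: True

Work:
Row minimums: [-3, 1] → maximin = 1
Column maximums: [1, 2, 4] → minimax = 1
Saddle point exists! Game value = 1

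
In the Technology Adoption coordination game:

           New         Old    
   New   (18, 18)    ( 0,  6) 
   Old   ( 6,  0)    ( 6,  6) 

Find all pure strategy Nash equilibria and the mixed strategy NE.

Pure NE: (New, New) and (Old, Old); Mixed NE: p = 0.3333, q = 0.3333

Work:
Check pure NE:
(New, New): (18, 18) - no unilateral deviation beneficial
(Old, Old): (6, 6) - no unilateral deviation beneficial
Mixed NE: P1 plays New with p = 0.3333, P2 plays New with q = 0.3333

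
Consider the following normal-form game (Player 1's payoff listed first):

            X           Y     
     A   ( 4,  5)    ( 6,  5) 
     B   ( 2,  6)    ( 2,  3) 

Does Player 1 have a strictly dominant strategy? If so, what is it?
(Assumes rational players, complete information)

Yes, Player 1's strictly dominant strategy is A

Work:
A strategy strictly dominates another if it gives a strictly higher payoff against every opponent action. Compare each pair of P1's strategies column-by-column:
  A vs B: [4 vs 2, 6 vs 2] → A strictly dominates B
  B vs A: [2 vs 4, 2 vs 6] → B does not strictly dominate A (column X: 2 ≤ 4)
A strictly dominates every other strategy → strictly dominant.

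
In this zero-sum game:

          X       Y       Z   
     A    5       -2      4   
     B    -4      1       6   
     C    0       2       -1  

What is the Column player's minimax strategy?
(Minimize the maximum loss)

Column should play Y, value = 2

Work:
Column player minimizes Row's maximum payoff:
Column X: max payoff to Row = 5
Column Y: max payoff to Row = 2
Column Z: max payoff to Row = 6
Minimum is 2, achieved by column Y.
Minimax strategy: Y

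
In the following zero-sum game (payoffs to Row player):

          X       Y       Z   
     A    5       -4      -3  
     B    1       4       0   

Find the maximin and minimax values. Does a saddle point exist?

Maximin = 0, Minimax = 0, Saddle: True

Work:
Row minimums: [-4, 0] → maximin = 0
Column maximums: [5, 4, 0] → minimax = 0
Saddle point exists! Game value = 0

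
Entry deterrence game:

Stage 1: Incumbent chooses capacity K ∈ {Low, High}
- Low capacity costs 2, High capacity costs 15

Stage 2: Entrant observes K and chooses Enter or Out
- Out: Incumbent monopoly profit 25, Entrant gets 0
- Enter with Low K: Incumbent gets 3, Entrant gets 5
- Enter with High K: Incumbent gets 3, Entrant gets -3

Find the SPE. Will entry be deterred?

SPE: (High, Enter|Low, Out|High); Entry deterred. Incumbent net profit = 10

Work:
After Low K: Entrant enters (5 > 0)
After High K: Entrant stays out (-3 < 0)
Incumbent: Low → 3−2=1, High → 25−15=10
Incumbent chooses High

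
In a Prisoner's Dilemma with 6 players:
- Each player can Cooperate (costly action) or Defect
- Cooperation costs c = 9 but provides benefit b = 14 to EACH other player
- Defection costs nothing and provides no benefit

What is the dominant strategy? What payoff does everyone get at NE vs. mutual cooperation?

Dominant: Defect; NE payoff = 0; Coop payoff = 61

Work:
Defect dominates (saves cost c = 9, benefit to others is external)
NE: All defect → everyone gets 0
If all cooperate: each receives (5)×14 - 9 = 61
Social dilemma: 61 > 0 but NE gives 0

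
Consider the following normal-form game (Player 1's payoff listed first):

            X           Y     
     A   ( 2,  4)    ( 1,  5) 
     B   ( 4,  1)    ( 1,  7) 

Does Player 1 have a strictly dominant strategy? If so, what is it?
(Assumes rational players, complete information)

No strictly dominant strategy exists for Player 1

Work:
A strategy strictly dominates another if it gives a strictly higher payoff against every opponent action. Compare each pair of P1's strategies column-by-column:
  A vs B: [2 vs 4, 1 vs 1] → A does not strictly dominate B (column X: 2 ≤ 4)
  B vs A: [4 vs 2, 1 vs 1] → B does not strictly dominate A (column Y: 1 ≤ 1)
No single strategy strictly dominates all others → no strictly dominant strategy.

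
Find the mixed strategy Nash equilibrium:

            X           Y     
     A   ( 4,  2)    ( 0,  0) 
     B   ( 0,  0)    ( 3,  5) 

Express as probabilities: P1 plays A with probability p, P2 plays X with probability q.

p = 0.7143, q = 0.4286

Work:
Find probabilities that make opponent indifferent:
P2 chooses q to make P1 indifferent between A and B
P1 chooses p to make P2 indifferent between X and Y
Mixed NE: P1 plays (A: 0.7143, B: 0.2857), P2 plays (X: 0.4286, Y: 0.5714)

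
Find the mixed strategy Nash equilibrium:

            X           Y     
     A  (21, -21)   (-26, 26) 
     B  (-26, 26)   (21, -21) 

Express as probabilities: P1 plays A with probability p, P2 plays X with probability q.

p = 0.5, q = 0.5

Work:
Find probabilities that make opponent indifferent:
P2 chooses q to make P1 indifferent between A and B
P1 chooses p to make P2 indifferent between X and Y
Mixed NE: P1 plays (A: 0.5, B: 0.5), P2 plays (X: 0.5, Y: 0.5)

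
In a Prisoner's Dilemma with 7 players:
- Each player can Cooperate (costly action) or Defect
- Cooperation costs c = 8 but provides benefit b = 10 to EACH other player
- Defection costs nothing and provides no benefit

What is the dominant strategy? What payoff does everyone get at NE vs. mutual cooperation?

Dominant: Defect; NE payoff = 0; Coop payoff = 52

Work:
Defect dominates (saves cost c = 8, benefit to others is external)
NE: All defect → everyone gets 0
If all cooperate: each receives (6)×10 - 8 = 52
Social dilemma: 52 > 0 but NE gives 0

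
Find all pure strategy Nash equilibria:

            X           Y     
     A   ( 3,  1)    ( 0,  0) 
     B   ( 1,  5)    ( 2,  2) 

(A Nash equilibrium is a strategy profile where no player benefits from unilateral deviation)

Nash equilibrium: (A, X)

Work:
Best responses:
  P1 vs X: payoffs [3, 1] → best response A (payoff 3)
  P1 vs Y: payoffs [0, 2] → best response B (payoff 2)
  P2 vs A: payoffs [1, 0] → best response X (payoff 1)
  P2 vs B: payoffs [5, 2] → best response X (payoff 5)
Mutual best responses: (A,X) → Nash equilibria.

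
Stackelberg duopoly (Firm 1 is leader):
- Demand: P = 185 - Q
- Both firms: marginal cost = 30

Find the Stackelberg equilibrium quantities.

q₁* (leader) = 77.5, q₂* (follower) = 38.75

Work:
Follower's reaction: q₂ = (a - c - q₁)/2
Leader substitutes: π₁ = q₁·(a - q₁ - (a-c-q₁)/2 - c)
FOC: q₁* = (185 - 30)/2 = 77.50
Then: q₂* = (185 - 30 - 77.5)/2 = 38.75
Leader has first-mover advantage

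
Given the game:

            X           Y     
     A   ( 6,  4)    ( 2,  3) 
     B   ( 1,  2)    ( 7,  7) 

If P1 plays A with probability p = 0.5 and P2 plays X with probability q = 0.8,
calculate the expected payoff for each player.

E[P1] = 3.7, E[P2] = 3.4

Work:
E[P1] = p·q·π₁(A,X) + p·(1-q)·π₁(A,Y) + (1-p)·q·π₁(B,X) + (1-p)·(1-q)·π₁(B,Y)
= 0.5·0.8·6 + 0.5·0.2·2 + 0.5·0.8·1 + 0.5·0.2·7
= 3.7

E[P2] = 3.4 (similar calculation)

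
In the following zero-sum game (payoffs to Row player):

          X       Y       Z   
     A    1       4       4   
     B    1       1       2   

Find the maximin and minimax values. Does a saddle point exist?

Maximin = 1, Minimax = 1, Saddle: True

Work:
Row minimums: [1, 1] → maximin = 1
Column maximums: [1, 4, 4] → minimax = 1
Saddle point exists! Game value = 1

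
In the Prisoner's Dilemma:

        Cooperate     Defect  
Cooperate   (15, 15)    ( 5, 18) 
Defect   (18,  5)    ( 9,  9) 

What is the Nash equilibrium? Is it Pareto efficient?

(Defect, Defect) is NE; not Pareto efficient

Work:
Defect dominates Cooperate for both players:
If P2 cooperates: Defect (18) > Cooperate (15)
If P2 defects: Defect (9) > Cooperate (5)
NE: (Defect, Defect) with payoff (9, 9)
But (Cooperate, Cooperate) = (15, 15) Pareto dominates (9, 9)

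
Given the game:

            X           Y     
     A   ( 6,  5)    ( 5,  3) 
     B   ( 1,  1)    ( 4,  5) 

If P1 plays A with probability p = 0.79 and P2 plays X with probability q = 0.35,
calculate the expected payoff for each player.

E[P1] = 4.846, E[P2] = 3.679

Work:
E[P1] = p·q·π₁(A,X) + p·(1-q)·π₁(A,Y) + (1-p)·q·π₁(B,X) + (1-p)·(1-q)·π₁(B,Y)
= 0.79·0.35·6 + 0.79·0.65·5 + 0.21·0.35·1 + 0.21·0.65·4
= 4.846

E[P2] = 3.679 (similar calculation)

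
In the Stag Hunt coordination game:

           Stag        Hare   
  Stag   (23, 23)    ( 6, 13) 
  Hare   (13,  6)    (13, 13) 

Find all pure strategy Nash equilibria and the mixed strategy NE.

Pure NE: (Stag, Stag) and (Hare, Hare); Mixed NE: p = 0.4118, q = 0.4118

Work:
Check pure NE:
(Stag, Stag): (23, 23) - no unilateral deviation beneficial
(Hare, Hare): (13, 13) - no unilateral deviation beneficial
Mixed NE: P1 plays Stag with p = 0.4118, P2 plays Stag with q = 0.4118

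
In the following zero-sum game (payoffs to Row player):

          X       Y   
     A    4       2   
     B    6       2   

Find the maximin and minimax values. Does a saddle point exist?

Maximin = 2, Minimax = 2, Saddle: True

Work:
Row minimums: [2, 2] → maximin = 2
Column maximums: [6, 2] → minimax = 2
Saddle point exists! Game value = 2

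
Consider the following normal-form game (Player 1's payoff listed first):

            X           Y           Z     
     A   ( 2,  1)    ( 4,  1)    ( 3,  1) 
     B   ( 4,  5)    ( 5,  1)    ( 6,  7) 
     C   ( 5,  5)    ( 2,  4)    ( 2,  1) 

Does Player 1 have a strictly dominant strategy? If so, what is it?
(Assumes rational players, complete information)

No strictly dominant strategy exists for Player 1

Work:
A strategy strictly dominates another if it gives a strictly higher payoff against every opponent action. Compare each pair of P1's strategies column-by-column:
  A vs B: [2 vs 4, 4 vs 5, 3 vs 6] → A does not strictly dominate B (column X: 2 ≤ 4)
  A vs C: [2 vs 5, 4 vs 2, 3 vs 2] → A does not strictly dominate C (column X: 2 ≤ 5)
  B vs A: [4 vs 2, 5 vs 4, 6 vs 3] → B strictly dominates A
  B vs C: [4 vs 5, 5 vs 2, 6 vs 2] → B does not strictly dominate C (column X: 4 ≤ 5)
  C vs A: [5 vs 2, 2 vs 4, 2 vs 3] → C does not strictly dominate A (column Y: 2 ≤ 4)
  C vs B: [5 vs 4, 2 vs 5, 2 vs 6] → C does not strictly dominate B (column Y: 2 ≤ 5)
No single strategy strictly dominates all others → no strictly dominant strategy.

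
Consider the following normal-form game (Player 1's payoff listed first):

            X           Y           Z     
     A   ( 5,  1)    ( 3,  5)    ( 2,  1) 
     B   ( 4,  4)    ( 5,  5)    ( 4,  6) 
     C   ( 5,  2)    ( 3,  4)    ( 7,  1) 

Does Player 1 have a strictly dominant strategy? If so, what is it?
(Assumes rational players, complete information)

No strictly dominant strategy exists for Player 1

Work:
A strategy strictly dominates another if it gives a strictly higher payoff against every opponent action. Compare each pair of P1's strategies column-by-column:
  A vs B: [5 vs 4, 3 vs 5, 2 vs 4] → A does not strictly dominate B (column Y: 3 ≤ 5)
  A vs C: [5 vs 5, 3 vs 3, 2 vs 7] → A does not strictly dominate C (column X: 5 ≤ 5)
  B vs A: [4 vs 5, 5 vs 3, 4 vs 2] → B does not strictly dominate A (column X: 4 ≤ 5)
  B vs C: [4 vs 5, 5 vs 3, 4 vs 7] → B does not strictly dominate C (column X: 4 ≤ 5)
  C vs A: [5 vs 5, 3 vs 3, 7 vs 2] → C does not strictly dominate A (column X: 5 ≤ 5)
  C vs B: [5 vs 4, 3 vs 5, 7 vs 4] → C does not strictly dominate B (column Y: 3 ≤ 5)
No single strategy strictly dominates all others → no strictly dominant strategy.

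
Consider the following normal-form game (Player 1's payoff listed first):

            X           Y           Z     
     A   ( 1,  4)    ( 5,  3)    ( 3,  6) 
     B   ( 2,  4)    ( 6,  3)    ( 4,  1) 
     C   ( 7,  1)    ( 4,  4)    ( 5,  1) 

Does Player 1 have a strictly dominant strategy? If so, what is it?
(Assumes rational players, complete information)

No strictly dominant strategy exists for Player 1

Work:
A strategy strictly dominates another if it gives a strictly higher payoff against every opponent action. Compare each pair of P1's strategies column-by-column:
  A vs B: [1 vs 2, 5 vs 6, 3 vs 4] → A does not strictly dominate B (column X: 1 ≤ 2)
  A vs C: [1 vs 7, 5 vs 4, 3 vs 5] → A does not strictly dominate C (column X: 1 ≤ 7)
  B vs A: [2 vs 1, 6 vs 5, 4 vs 3] → B strictly dominates A
  B vs C: [2 vs 7, 6 vs 4, 4 vs 5] → B does not strictly dominate C (column X: 2 ≤ 7)
  C vs A: [7 vs 1, 4 vs 5, 5 vs 3] → C does not strictly dominate A (column Y: 4 ≤ 5)
  C vs B: [7 vs 2, 4 vs 6, 5 vs 4] → C does not strictly dominate B (column Y: 4 ≤ 6)
No single strategy strictly dominates all others → no strictly dominant strategy.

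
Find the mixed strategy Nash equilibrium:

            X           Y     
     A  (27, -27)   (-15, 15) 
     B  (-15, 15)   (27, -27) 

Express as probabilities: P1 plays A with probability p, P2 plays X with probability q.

p = 0.5, q = 0.5

Work:
Find probabilities that make opponent indifferent:
P2 chooses q to make P1 indifferent between A and B
P1 chooses p to make P2 indifferent between X and Y
Mixed NE: P1 plays (A: 0.5, B: 0.5), P2 plays (X: 0.5, Y: 0.5)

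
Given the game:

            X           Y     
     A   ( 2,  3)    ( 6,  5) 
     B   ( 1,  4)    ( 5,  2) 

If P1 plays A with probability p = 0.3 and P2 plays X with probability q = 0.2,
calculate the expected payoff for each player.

E[P1] = 4.5, E[P2] = 3.06

Work:
E[P1] = p·q·π₁(A,X) + p·(1-q)·π₁(A,Y) + (1-p)·q·π₁(B,X) + (1-p)·(1-q)·π₁(B,Y)
= 0.3·0.2·2 + 0.3·0.8·6 + 0.7·0.2·1 + 0.7·0.8·5
= 4.5

E[P2] = 3.06 (similar calculation)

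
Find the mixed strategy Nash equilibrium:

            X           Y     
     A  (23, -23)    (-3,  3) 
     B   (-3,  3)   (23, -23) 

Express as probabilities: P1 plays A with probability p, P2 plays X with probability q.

p = 0.5, q = 0.5

Work:
Find probabilities that make opponent indifferent:
P2 chooses q to make P1 indifferent between A and B
P1 chooses p to make P2 indifferent between X and Y
Mixed NE: P1 plays (A: 0.5, B: 0.5), P2 plays (X: 0.5, Y: 0.5)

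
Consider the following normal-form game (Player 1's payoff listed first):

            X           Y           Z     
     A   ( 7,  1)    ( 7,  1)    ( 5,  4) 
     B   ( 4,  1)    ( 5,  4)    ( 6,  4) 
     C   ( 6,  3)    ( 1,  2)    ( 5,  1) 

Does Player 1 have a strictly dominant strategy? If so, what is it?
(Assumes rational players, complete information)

No strictly dominant strategy exists for Player 1

Work:
A strategy strictly dominates another if it gives a strictly higher payoff against every opponent action. Compare each pair of P1's strategies column-by-column:
  A vs B: [7 vs 4, 7 vs 5, 5 vs 6] → A does not strictly dominate B (column Z: 5 ≤ 6)
  A vs C: [7 vs 6, 7 vs 1, 5 vs 5] → A does not strictly dominate C (column Z: 5 ≤ 5)
  B vs A: [4 vs 7, 5 vs 7, 6 vs 5] → B does not strictly dominate A (column X: 4 ≤ 7)
  B vs C: [4 vs 6, 5 vs 1, 6 vs 5] → B does not strictly dominate C (column X: 4 ≤ 6)
  C vs A: [6 vs 7, 1 vs 7, 5 vs 5] → C does not strictly dominate A (column X: 6 ≤ 7)
  C vs B: [6 vs 4, 1 vs 5, 5 vs 6] → C does not strictly dominate B (column Y: 1 ≤ 5)
No single strategy strictly dominates all others → no strictly dominant strategy.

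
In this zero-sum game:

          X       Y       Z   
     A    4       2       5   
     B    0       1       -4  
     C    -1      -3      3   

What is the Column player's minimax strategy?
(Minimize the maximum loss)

Column should play Y, value = 2

Work:
Column player minimizes Row's maximum payoff:
Column X: max payoff to Row = 4
Column Y: max payoff to Row = 2
Column Z: max payoff to Row = 5
Minimum is 2, achieved by column Y.
Minimax strategy: Y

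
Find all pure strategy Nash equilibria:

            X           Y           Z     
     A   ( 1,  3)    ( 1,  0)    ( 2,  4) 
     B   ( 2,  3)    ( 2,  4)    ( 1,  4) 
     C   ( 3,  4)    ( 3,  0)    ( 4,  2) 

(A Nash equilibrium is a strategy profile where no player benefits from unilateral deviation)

Nash equilibrium: (C, X)

Work:
Best responses:
  P1 vs X: payoffs [1, 2, 3] → best response C (payoff 3)
  P1 vs Y: payoffs [1, 2, 3] → best response C (payoff 3)
  P1 vs Z: payoffs [2, 1, 4] → best response C (payoff 4)
  P2 vs A: payoffs [3, 0, 4] → best response Z (payoff 4)
  P2 vs B: payoffs [3, 4, 4] → best response Y/Z (payoff 4)
  P2 vs C: payoffs [4, 0, 2] → best response X (payoff 4)
Mutual best responses: (C,X) → Nash equilibria.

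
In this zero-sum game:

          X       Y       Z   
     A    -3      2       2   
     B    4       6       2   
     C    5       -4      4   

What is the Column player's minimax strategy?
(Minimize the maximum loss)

Column should play Z, value = 4

Work:
Column player minimizes Row's maximum payoff:
Column X: max payoff to Row = 5
Column Y: max payoff to Row = 6
Column Z: max payoff to Row = 4
Minimum is 4, achieved by column Z.
Minimax strategy: Z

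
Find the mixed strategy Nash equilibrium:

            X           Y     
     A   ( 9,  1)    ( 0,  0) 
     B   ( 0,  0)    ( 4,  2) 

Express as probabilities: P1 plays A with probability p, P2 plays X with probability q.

p = 0.6667, q = 0.3077

Work:
Find probabilities that make opponent indifferent:
P2 chooses q to make P1 indifferent between A and B
P1 chooses p to make P2 indifferent between X and Y
Mixed NE: P1 plays (A: 0.6667, B: 0.3333), P2 plays (X: 0.3077, Y: 0.6923)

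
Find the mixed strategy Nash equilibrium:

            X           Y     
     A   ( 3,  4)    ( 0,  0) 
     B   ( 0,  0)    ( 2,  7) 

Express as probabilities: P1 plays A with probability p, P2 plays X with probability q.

p = 0.6364, q = 0.4

Work:
Find probabilities that make opponent indifferent:
P2 chooses q to make P1 indifferent between A and B
P1 chooses p to make P2 indifferent between X and Y
Mixed NE: P1 plays (A: 0.6364, B: 0.3636), P2 plays (X: 0.4, Y: 0.6)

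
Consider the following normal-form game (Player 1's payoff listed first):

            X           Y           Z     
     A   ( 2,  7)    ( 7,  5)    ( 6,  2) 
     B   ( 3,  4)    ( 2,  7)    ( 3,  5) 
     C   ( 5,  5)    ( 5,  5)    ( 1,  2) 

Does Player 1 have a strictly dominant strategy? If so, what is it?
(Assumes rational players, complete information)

No strictly dominant strategy exists for Player 1

Work:
A strategy strictly dominates another if it gives a strictly higher payoff against every opponent action. Compare each pair of P1's strategies column-by-column:
  A vs B: [2 vs 3, 7 vs 2, 6 vs 3] → A does not strictly dominate B (column X: 2 ≤ 3)
  A vs C: [2 vs 5, 7 vs 5, 6 vs 1] → A does not strictly dominate C (column X: 2 ≤ 5)
  B vs A: [3 vs 2, 2 vs 7, 3 vs 6] → B does not strictly dominate A (column Y: 2 ≤ 7)
  B vs C: [3 vs 5, 2 vs 5, 3 vs 1] → B does not strictly dominate C (column X: 3 ≤ 5)
  C vs A: [5 vs 2, 5 vs 7, 1 vs 6] → C does not strictly dominate A (column Y: 5 ≤ 7)
  C vs B: [5 vs 3, 5 vs 2, 1 vs 3] → C does not strictly dominate B (column Z: 1 ≤ 3)
No single strategy strictly dominates all others → no strictly dominant strategy.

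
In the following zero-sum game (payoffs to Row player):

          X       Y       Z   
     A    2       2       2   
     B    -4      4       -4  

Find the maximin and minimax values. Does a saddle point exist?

Maximin = 2, Minimax = 2, Saddle: True

Work:
Row minimums: [2, -4] → maximin = 2
Column maximums: [2, 4, 2] → minimax = 2
Saddle point exists! Game value = 2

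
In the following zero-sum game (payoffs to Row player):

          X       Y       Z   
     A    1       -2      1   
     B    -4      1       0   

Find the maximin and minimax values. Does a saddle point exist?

Maximin = -2, Minimax = 1, Saddle: False

Work:
Row minimums: [-2, -4] → maximin = -2
Column maximums: [1, 1, 1] → minimax = 1
No saddle point (maximin ≠ minimax). Mixed strategy needed.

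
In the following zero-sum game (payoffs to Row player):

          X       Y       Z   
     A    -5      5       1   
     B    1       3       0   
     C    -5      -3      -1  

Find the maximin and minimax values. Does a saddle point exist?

Maximin = 0, Minimax = 1, Saddle: False

Work:
Row minimums: [-5, 0, -5] → maximin = 0
Column maximums: [1, 5, 1] → minimax = 1
No saddle point (maximin ≠ minimax). Mixed strategy needed.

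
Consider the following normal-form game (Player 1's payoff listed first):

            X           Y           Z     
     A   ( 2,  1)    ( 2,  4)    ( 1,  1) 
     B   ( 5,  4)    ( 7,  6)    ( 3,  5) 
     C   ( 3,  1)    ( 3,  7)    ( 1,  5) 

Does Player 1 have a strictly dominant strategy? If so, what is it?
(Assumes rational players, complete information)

Yes, Player 1's strictly dominant strategy is B

Work:
A strategy strictly dominates another if it gives a strictly higher payoff against every opponent action. Compare each pair of P1's strategies column-by-column:
  A vs B: [2 vs 5, 2 vs 7, 1 vs 3] → A does not strictly dominate B (column X: 2 ≤ 5)
  A vs C: [2 vs 3, 2 vs 3, 1 vs 1] → A does not strictly dominate C (column X: 2 ≤ 3)
  B vs A: [5 vs 2, 7 vs 2, 3 vs 1] → B strictly dominates A
  B vs C: [5 vs 3, 7 vs 3, 3 vs 1] → B strictly dominates C
  C vs A: [3 vs 2, 3 vs 2, 1 vs 1] → C does not strictly dominate A (column Z: 1 ≤ 1)
  C vs B: [3 vs 5, 3 vs 7, 1 vs 3] → C does not strictly dominate B (column X: 3 ≤ 5)
B strictly dominates every other strategy → strictly dominant.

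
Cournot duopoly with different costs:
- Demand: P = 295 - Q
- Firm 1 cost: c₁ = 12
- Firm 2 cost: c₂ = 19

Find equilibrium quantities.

q₁* = 96.67, q₂* = 89.67

Work:
Reaction: q₁ = (295 - 12 - q₂)/2
Reaction: q₂ = (295 - 19 - q₁)/2
Solve simultaneously:
q₁* = (295 - 2×12 + 19)/3 = 96.67
q₂* = (295 - 2×19 + 12)/3 = 89.67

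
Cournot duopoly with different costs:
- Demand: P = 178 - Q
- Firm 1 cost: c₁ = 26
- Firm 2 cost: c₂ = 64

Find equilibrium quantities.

q₁* = 63.33, q₂* = 25.33

Work:
Reaction: q₁ = (178 - 26 - q₂)/2
Reaction: q₂ = (178 - 64 - q₁)/2
Solve simultaneously:
q₁* = (178 - 2×26 + 64)/3 = 63.33
q₂* = (178 - 2×64 + 26)/3 = 25.33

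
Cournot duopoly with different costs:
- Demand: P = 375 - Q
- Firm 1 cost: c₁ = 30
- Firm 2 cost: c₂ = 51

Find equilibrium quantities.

q₁* = 122.0, q₂* = 101.0

Work:
Reaction: q₁ = (375 - 30 - q₂)/2
Reaction: q₂ = (375 - 51 - q₁)/2
Solve simultaneously:
q₁* = (375 - 2×30 + 51)/3 = 122.0
q₂* = (375 - 2×51 + 30)/3 = 101.0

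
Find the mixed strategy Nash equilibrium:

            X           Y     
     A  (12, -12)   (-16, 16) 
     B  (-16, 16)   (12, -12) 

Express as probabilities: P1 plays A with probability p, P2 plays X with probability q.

p = 0.5, q = 0.5

Work:
Find probabilities that make opponent indifferent:
P2 chooses q to make P1 indifferent between A and B
P1 chooses p to make P2 indifferent between X and Y
Mixed NE: P1 plays (A: 0.5, B: 0.5), P2 plays (X: 0.5, Y: 0.5)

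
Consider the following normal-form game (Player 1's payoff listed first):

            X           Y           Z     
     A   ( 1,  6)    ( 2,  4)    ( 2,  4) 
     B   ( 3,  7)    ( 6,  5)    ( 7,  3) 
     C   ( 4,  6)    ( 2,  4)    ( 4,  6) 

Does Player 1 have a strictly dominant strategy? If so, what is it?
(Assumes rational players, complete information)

No strictly dominant strategy exists for Player 1

Work:
A strategy strictly dominates another if it gives a strictly higher payoff against every opponent action. Compare each pair of P1's strategies column-by-column:
  A vs B: [1 vs 3, 2 vs 6, 2 vs 7] → A does not strictly dominate B (column X: 1 ≤ 3)
  A vs C: [1 vs 4, 2 vs 2, 2 vs 4] → A does not strictly dominate C (column X: 1 ≤ 4)
  B vs A: [3 vs 1, 6 vs 2, 7 vs 2] → B strictly dominates A
  B vs C: [3 vs 4, 6 vs 2, 7 vs 4] → B does not strictly dominate C (column X: 3 ≤ 4)
  C vs A: [4 vs 1, 2 vs 2, 4 vs 2] → C does not strictly dominate A (column Y: 2 ≤ 2)
  C vs B: [4 vs 3, 2 vs 6, 4 vs 7] → C does not strictly dominate B (column Y: 2 ≤ 6)
No single strategy strictly dominates all others → no strictly dominant strategy.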